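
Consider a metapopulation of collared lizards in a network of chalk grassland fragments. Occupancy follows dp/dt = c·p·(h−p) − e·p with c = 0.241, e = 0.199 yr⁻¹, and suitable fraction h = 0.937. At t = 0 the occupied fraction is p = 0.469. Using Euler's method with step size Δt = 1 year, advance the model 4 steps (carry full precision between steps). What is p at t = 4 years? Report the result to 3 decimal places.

Update rule: p ← p + [c·p·(h−p) − e·p]·Δt with Δt = 1.
t = 1: p = 0.46900 + (-0.04043) = 0.42857
t = 2: p = 0.42857 + (-0.03277) = 0.39580
t = 3: p = 0.39580 + (-0.02714) = 0.36866
t = 4: p = 0.36866 + (-0.02287) = 0.34579

0.346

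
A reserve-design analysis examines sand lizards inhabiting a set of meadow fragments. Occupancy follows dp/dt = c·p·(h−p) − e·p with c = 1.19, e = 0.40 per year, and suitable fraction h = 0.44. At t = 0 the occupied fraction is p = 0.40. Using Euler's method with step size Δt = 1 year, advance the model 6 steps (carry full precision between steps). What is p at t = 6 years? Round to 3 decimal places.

Update rule: p ← p + [c·p·(h−p) − e·p]·Δt with Δt = 1.
t = 1: p = 0.40000 + (-0.14096) = 0.25904
t = 2: p = 0.25904 + (-0.04783) = 0.21121
t = 3: p = 0.21121 + (-0.02698) = 0.18423
t = 4: p = 0.18423 + (-0.01762) = 0.16661
t = 5: p = 0.16661 + (-0.01244) = 0.15417
t = 6: p = 0.15417 + (-0.00923) = 0.14494

0.145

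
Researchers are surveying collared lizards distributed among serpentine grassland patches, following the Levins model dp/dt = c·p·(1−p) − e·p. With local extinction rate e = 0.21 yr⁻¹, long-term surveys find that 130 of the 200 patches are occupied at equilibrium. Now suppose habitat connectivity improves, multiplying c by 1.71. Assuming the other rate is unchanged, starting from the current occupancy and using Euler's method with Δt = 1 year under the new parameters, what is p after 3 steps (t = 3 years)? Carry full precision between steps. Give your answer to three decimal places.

Observed p* = 130/200 = 0.65000.
Balance c(1−p*) = e gives c = e/(1 − 0.65000) = 0.21/0.35000 = 0.60000.
Starting from p₀ = 0.65000; update p ← p + (dp/dt)·Δt with the new parameters.
step 1: Δp = +0.09692, p = 0.74691
step 2: Δp = +0.03710, p = 0.78401
step 3: Δp = +0.00910, p = 0.79311

0.793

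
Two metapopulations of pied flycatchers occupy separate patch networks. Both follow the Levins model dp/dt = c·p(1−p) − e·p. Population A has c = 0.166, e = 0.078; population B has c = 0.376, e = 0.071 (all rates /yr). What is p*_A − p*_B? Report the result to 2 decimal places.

-0.28

A: p*_A = 1 − 0.078/0.166 = 0.5301.
B: p*_B = 1 − 0.071/0.376 = 0.8112.
p*_A − p*_B = 0.5301 − 0.8112 = -0.2810.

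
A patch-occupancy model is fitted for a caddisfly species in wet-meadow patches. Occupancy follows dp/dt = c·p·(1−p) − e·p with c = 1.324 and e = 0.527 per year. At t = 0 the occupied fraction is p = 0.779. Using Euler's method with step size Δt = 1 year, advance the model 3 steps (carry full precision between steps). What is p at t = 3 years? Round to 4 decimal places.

0.6017

Update rule: p ← p + [c·p·(1−p) − e·p]·Δt with Δt = 1.
step 1: Δp = -0.18259, p = 0.59641
step 2: Δp = +0.00439, p = 0.60079
step 3: Δp = +0.00093, p = 0.60172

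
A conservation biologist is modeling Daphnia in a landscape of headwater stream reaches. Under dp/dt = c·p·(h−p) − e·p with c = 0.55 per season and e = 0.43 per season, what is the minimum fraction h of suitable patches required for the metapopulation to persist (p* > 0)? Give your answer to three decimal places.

p* = h − e/c is positive only when h > e/c.
h_min = e/c = 0.43/0.55 = 0.7818.

0.782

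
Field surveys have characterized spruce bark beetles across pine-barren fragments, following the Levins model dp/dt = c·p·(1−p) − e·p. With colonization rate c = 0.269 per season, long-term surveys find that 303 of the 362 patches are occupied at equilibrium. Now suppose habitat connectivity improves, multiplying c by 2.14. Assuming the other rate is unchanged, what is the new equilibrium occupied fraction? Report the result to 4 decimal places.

0.9238

Observed p* = 303/362 = 0.83702.
Balance c(1−p*) = e gives e = 0.269×(1 − 0.83702) = 0.04384.
New p* = 1 − e/c = 1 − 0.04384/0.57566 = 0.92384.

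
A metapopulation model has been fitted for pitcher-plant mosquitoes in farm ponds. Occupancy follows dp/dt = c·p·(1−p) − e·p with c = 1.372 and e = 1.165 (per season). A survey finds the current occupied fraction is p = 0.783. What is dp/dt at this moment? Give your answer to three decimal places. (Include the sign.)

-0.679

Colonization term: c·p·(1−p) = 1.372×0.783×0.2170 = 0.23312.
Extinction term: e·p = 0.91220.
dp/dt = 0.23312 − 0.91220 = -0.67908.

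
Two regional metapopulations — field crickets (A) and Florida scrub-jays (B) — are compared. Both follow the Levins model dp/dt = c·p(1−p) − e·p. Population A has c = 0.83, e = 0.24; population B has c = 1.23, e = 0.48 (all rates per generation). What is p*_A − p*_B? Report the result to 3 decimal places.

0.101

A: p*_A = 1 − 0.24/0.83 = 0.7108.
B: p*_B = 1 − 0.48/1.23 = 0.6098.
p*_A − p*_B = 0.7108 − 0.6098 = 0.1011.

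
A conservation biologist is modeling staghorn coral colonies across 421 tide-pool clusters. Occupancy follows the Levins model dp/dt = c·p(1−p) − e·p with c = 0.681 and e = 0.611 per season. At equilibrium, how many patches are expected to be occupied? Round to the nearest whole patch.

43

p* = 1 − e/c = 1 − 0.611/0.681 = 0.1028.
Expected occupied patches = N × p* = 421 × 0.1028 = 43.27 ≈ 43.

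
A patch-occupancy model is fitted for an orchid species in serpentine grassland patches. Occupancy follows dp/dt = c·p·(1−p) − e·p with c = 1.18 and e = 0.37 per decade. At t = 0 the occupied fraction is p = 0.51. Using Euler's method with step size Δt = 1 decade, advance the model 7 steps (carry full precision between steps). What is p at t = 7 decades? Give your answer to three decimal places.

Update rule: p ← p + [c·p·(1−p) − e·p]·Δt with Δt = 1.
t = 1: p = 0.51000 + (+0.10618) = 0.61618
t = 2: p = 0.61618 + (+0.05108) = 0.66727
t = 3: p = 0.66727 + (+0.01510) = 0.68236
t = 4: p = 0.68236 + (+0.00328) = 0.68565
t = 5: p = 0.68565 + (+0.00064) = 0.68629
t = 6: p = 0.68629 + (+0.00012) = 0.68641
t = 7: p = 0.68641 + (+0.00002) = 0.68644

0.686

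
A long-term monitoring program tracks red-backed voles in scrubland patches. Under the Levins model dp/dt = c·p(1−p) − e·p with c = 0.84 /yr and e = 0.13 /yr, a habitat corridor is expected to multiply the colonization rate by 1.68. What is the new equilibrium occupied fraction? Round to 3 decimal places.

Before: p* = 1 − 0.13/0.84 = 0.8452.
After the change, c = 1.4112, e = 0.13, so p* = 1 − 0.13/1.4112 = 0.9079.

0.908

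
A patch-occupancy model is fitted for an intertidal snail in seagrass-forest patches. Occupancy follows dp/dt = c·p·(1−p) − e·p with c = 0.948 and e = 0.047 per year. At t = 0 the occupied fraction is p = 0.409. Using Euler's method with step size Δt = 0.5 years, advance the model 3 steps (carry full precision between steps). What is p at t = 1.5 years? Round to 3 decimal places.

0.717

Update rule: p ← p + [c·p·(1−p) − e·p]·Δt with Δt = 0.5.
  1  |  dp/dt·Δt = +0.104963  |  p_1 = 0.513963
  2  |  dp/dt·Δt = +0.106329  |  p_2 = 0.620293
  3  |  dp/dt·Δt = +0.097064  |  p_3 = 0.717357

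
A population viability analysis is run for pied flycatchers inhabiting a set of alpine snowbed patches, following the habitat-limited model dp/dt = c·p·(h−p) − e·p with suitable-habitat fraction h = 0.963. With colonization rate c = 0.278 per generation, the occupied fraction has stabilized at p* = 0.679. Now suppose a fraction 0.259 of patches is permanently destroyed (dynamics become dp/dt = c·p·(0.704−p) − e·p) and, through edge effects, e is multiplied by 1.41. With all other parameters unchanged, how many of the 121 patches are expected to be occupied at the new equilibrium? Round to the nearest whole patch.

37

Balance c(h−p*) = e gives e = 0.278×(0.963 − 0.67900) = 0.07895.
New p* = 0.704 − e/c = 0.704 − 0.11132/0.27800 = 0.30357.
Expected occupied = 121 × 0.30357 = 36.73 ≈ 37.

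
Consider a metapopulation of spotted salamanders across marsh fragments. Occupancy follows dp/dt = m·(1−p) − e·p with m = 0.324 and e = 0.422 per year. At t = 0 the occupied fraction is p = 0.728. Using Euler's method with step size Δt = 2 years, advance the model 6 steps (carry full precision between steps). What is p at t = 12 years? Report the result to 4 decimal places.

Update rule: p ← p + [m·(1−p) − e·p]·Δt with Δt = 2.
step 1: Δp = -0.43818, p = 0.28982
step 2: Δp = +0.21558, p = 0.50541
step 3: Δp = -0.10607, p = 0.39934
step 4: Δp = +0.05218, p = 0.45152
step 5: Δp = -0.02567, p = 0.42585
step 6: Δp = +0.01263, p = 0.43848

0.4385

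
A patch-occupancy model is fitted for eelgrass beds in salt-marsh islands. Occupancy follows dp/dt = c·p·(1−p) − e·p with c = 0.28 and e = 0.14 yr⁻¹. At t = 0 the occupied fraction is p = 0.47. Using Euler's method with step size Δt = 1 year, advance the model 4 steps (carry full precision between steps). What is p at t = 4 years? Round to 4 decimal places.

0.4831

Update rule: p ← p + [c·p·(1−p) − e·p]·Δt with Δt = 1.
t = 1: p = 0.47000 + (+0.00395) = 0.47395
t = 2: p = 0.47395 + (+0.00346) = 0.47741
t = 3: p = 0.47741 + (+0.00302) = 0.48043
t = 4: p = 0.48043 + (+0.00263) = 0.48306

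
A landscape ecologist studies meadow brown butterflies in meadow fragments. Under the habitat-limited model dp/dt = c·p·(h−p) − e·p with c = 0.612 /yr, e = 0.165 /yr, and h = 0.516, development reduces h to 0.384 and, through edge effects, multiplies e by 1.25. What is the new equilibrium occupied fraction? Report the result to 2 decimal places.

0.05

Before: p* = h − e/c = 0.516 − 0.165/0.612 = 0.516 − 0.2696 = 0.2464.
After: c = 0.612, e = 0.20625, h = 0.384; p* = 0.384 − 0.20625/0.612 = 0.0470.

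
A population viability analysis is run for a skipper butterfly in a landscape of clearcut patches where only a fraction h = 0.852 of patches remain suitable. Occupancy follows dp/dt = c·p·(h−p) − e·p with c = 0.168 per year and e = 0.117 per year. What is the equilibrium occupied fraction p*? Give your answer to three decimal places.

0.156

Setting dp/dt = 0 and dividing by p* gives c·(h−p*) = e.
So p* = h − e/c = 0.852 − 0.117/0.168 = 0.852 − 0.6964 = 0.1556.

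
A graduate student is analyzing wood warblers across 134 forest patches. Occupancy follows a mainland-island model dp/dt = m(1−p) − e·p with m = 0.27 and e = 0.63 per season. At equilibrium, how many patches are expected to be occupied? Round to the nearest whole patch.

40

p* = m/(m+e) = 0.27/0.9000 = 0.3000.
Expected occupied patches = N × p* = 134 × 0.3000 = 40.20 ≈ 40.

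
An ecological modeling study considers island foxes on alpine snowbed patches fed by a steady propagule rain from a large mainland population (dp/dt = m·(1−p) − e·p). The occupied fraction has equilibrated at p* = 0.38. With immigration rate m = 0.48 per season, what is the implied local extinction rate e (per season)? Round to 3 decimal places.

At equilibrium m(1−p*) = e·p*, so e = m(1−p*)/p*.
e = 0.48 × 0.6200 / 0.38 = 0.7832.

0.783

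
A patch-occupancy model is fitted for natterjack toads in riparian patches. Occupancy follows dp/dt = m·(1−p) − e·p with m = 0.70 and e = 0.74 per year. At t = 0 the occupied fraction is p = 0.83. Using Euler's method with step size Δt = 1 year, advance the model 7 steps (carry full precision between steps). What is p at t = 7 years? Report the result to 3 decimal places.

0.485

Update rule: p ← p + [m·(1−p) − e·p]·Δt with Δt = 1.
step 1: Δp = -0.49520, p = 0.33480
step 2: Δp = +0.21789, p = 0.55269
step 3: Δp = -0.09587, p = 0.45682
step 4: Δp = +0.04218, p = 0.49900
step 5: Δp = -0.01856, p = 0.48044
step 6: Δp = +0.00817, p = 0.48861
step 7: Δp = -0.00359, p = 0.48501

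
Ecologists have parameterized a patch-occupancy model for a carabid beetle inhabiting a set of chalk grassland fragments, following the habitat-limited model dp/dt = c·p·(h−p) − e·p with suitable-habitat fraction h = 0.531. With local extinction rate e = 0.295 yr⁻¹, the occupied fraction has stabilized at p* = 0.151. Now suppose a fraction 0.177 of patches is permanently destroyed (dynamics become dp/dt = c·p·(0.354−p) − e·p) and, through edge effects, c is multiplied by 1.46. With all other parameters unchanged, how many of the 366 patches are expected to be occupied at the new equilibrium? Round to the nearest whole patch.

34

Balance c(h−p*) = e gives c = e/(0.531 − 0.15100) = 0.295/0.38000 = 0.77632.
New p* = 0.354 − e/c = 0.354 − 0.29500/1.13343 = 0.09373.
Expected occupied = 366 × 0.09373 = 34.31 ≈ 34.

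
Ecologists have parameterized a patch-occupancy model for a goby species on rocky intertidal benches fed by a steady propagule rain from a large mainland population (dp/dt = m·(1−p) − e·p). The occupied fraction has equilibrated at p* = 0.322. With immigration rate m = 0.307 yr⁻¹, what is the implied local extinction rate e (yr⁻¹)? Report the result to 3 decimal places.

0.646

At equilibrium m(1−p*) = e·p*, so e = m(1−p*)/p*.
e = 0.307 × 0.6780 / 0.322 = 0.6464.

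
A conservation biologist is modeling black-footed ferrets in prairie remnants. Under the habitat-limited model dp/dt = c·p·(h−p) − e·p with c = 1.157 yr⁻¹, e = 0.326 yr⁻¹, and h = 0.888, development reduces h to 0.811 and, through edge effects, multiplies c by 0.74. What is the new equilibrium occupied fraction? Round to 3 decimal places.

Before: p* = h − e/c = 0.888 − 0.326/1.157 = 0.888 − 0.2818 = 0.6062.
After: c = 0.85618, e = 0.326, h = 0.811; p* = 0.811 − 0.326/0.85618 = 0.4302.

0.430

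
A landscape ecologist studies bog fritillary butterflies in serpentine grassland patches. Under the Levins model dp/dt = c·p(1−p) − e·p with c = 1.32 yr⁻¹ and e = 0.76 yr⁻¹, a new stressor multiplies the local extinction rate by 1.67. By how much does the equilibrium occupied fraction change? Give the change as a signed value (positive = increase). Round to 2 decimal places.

-0.39

Before: p* = 1 − 0.76/1.32 = 0.4242.
After the change, c = 1.32, e = 1.2692, so p* = 1 − 1.2692/1.32 = 0.0385.
Δp* = 0.0385 − 0.4242 = -0.3858.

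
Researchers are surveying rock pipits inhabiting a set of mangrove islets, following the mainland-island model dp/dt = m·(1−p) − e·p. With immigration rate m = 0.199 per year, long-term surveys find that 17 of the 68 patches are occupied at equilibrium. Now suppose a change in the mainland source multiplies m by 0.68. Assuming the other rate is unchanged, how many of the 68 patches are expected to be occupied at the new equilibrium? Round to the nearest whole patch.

Observed p* = 17/68 = 0.25000.
Balance m(1−p*) = e·p* gives e = m(1−p*)/p* = 0.199×0.75000/0.25000 = 0.59700.
New p* = m/(m+e) = 0.13532/(0.13532+0.59700) = 0.18478.
Expected occupied = 68 × 0.18478 = 12.57 ≈ 13.

13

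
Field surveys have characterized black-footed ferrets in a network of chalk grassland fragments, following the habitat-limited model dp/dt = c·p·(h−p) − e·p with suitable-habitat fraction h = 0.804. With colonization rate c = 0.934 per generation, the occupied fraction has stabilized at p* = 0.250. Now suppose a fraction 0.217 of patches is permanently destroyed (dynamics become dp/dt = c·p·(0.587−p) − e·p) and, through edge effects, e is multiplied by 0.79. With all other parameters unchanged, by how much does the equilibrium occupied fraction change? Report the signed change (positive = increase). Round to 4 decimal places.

-0.1007

Balance c(h−p*) = e gives e = 0.934×(0.804 − 0.25000) = 0.51744.
New p* = 0.587 − e/c = 0.587 − 0.40878/0.93400 = 0.14933.
Δp* = 0.14933 − 0.25000 = -0.10067.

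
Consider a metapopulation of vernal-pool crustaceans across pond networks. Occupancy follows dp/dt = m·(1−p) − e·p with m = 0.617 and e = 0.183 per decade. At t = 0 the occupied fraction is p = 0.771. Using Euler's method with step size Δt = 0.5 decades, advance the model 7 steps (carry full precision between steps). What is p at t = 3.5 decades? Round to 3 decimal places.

Update rule: p ← p + [m·(1−p) − e·p]·Δt with Δt = 0.5.
p: 0.77100 → 0.77110  (Δp = +0.00010)
p: 0.77110 → 0.77116  (Δp = +0.00006)
p: 0.77116 → 0.77120  (Δp = +0.00004)
p: 0.77120 → 0.77122  (Δp = +0.00002)
p: 0.77122 → 0.77123  (Δp = +0.00001)
p: 0.77123 → 0.77124  (Δp = +0.00001)
p: 0.77124 → 0.77124  (Δp = +0.00000)

0.771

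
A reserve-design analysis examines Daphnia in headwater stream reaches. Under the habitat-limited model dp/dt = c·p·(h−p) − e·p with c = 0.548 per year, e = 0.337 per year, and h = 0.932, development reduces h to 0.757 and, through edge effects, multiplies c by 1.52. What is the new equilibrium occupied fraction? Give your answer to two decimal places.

Before: p* = h − e/c = 0.932 − 0.337/0.548 = 0.932 − 0.6150 = 0.3170.
After: c = 0.83296, e = 0.337, h = 0.757; p* = 0.757 − 0.337/0.83296 = 0.3524.

0.35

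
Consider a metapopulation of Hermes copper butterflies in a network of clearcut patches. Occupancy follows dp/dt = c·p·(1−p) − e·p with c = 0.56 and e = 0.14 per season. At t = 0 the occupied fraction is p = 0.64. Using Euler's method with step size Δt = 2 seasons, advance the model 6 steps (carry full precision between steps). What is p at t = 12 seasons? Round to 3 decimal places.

Update rule: p ← p + [c·p·(1−p) − e·p]·Δt with Δt = 2.
p: 0.64000 → 0.71885  (Δp = +0.07885)
p: 0.71885 → 0.74393  (Δp = +0.02508)
p: 0.74393 → 0.74899  (Δp = +0.00506)
p: 0.74899 → 0.74984  (Δp = +0.00085)
p: 0.74984 → 0.74997  (Δp = +0.00014)
p: 0.74997 → 0.75000  (Δp = +0.00002)

0.750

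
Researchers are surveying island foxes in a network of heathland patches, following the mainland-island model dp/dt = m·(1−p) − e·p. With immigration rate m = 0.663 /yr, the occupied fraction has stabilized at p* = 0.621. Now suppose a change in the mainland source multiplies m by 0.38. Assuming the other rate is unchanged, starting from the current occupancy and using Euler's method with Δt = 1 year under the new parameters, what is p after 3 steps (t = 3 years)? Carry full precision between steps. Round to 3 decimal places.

0.393

Balance m(1−p*) = e·p* gives e = m(1−p*)/p* = 0.663×0.37900/0.62100 = 0.40463.
Starting from p₀ = 0.62100; update p ← p + (dp/dt)·Δt with the new parameters.
t = 1: p = 0.62100 + (-0.15579) = 0.46521
t = 2: p = 0.46521 + (-0.05350) = 0.41171
t = 3: p = 0.41171 + (-0.01837) = 0.39333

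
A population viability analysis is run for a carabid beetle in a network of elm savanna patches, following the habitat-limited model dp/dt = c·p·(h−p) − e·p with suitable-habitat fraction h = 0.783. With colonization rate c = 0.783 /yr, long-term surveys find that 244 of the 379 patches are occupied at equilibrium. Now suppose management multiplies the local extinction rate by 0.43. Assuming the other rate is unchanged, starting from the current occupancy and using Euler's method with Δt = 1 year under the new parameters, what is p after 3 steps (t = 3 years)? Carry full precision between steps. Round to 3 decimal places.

0.715

Observed p* = 244/379 = 0.64380.
Balance c(h−p*) = e gives e = 0.783×(0.783 − 0.64380) = 0.10899.
Starting from p₀ = 0.64380; update p ← p + (dp/dt)·Δt with the new parameters.
  1  |  dp/dt·Δt = +0.039997  |  p_1 = 0.683797
  2  |  dp/dt·Δt = +0.021067  |  p_2 = 0.704864
  3  |  dp/dt·Δt = +0.010089  |  p_3 = 0.714953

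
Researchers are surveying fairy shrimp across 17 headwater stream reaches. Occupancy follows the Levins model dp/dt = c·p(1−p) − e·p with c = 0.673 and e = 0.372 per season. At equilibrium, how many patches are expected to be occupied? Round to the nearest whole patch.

8

p* = 1 − e/c = 1 − 0.372/0.673 = 0.4473.
Expected occupied patches = N × p* = 17 × 0.4473 = 7.60 ≈ 8.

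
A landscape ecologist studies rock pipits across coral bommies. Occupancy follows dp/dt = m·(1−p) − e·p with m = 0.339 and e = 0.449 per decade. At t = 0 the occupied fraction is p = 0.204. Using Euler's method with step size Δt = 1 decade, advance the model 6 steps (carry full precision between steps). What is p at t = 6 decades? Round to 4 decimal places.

Update rule: p ← p + [m·(1−p) − e·p]·Δt with Δt = 1.
step 1: Δp = +0.17825, p = 0.38225
step 2: Δp = +0.03779, p = 0.42004
step 3: Δp = +0.00801, p = 0.42805
step 4: Δp = +0.00170, p = 0.42975
step 5: Δp = +0.00036, p = 0.43011
step 6: Δp = +0.00008, p = 0.43018

0.4302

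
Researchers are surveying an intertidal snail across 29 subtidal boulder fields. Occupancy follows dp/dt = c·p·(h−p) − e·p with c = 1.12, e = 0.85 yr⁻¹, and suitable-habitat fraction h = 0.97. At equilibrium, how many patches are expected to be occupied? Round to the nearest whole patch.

6

p* = h − e/c = 0.97 − 0.7589 = 0.2111.
Expected occupied patches = N × p* = 29 × 0.2111 = 6.12 ≈ 6.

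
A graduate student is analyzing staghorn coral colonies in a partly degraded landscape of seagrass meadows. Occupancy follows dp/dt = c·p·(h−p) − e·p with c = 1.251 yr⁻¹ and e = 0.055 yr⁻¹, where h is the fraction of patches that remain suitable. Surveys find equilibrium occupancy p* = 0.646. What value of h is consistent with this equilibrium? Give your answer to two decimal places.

At equilibrium c(h−p*) = e, so h = p* + e/c.
h = 0.646 + 0.055/1.251 = 0.646 + 0.0440 = 0.6900.

0.69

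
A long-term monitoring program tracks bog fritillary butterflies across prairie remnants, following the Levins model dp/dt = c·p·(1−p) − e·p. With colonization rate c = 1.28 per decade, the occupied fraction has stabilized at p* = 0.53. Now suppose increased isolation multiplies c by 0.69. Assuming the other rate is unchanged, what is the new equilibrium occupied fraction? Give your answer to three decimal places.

Balance c(1−p*) = e gives e = 1.28×(1 − 0.53000) = 0.60160.
New p* = 1 − e/c = 1 − 0.60160/0.88320 = 0.31884.

0.319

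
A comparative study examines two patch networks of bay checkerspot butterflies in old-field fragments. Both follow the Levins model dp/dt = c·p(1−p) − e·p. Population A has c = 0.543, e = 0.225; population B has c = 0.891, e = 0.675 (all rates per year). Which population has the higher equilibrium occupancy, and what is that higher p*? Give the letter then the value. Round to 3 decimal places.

A: p*_A = 1 − 0.225/0.543 = 0.5856.
B: p*_B = 1 − 0.675/0.891 = 0.2424.
A is higher at 0.5856.

A, 0.586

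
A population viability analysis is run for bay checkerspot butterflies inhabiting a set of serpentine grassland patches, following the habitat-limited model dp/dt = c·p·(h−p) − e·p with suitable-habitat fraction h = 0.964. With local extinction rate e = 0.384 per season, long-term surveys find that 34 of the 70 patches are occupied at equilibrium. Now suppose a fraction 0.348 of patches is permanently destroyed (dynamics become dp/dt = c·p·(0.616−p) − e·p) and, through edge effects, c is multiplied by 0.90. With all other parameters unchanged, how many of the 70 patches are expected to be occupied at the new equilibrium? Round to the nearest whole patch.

Observed p* = 34/70 = 0.48571.
Balance c(h−p*) = e gives c = e/(0.964 − 0.48571) = 0.384/0.47829 = 0.80286.
New p* = 0.616 − e/c = 0.616 − 0.38400/0.72257 = 0.08456.
Expected occupied = 70 × 0.08456 = 5.92 ≈ 6.

6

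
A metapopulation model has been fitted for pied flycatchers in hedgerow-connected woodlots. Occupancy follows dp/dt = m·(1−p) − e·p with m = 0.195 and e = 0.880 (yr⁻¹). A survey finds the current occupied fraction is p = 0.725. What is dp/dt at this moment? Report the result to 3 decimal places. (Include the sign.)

Colonization term: m·(1−p) = 0.195×0.2750 = 0.05363.
Extinction term: e·p = 0.63800.
dp/dt = 0.05363 − 0.63800 = -0.58437.

-0.584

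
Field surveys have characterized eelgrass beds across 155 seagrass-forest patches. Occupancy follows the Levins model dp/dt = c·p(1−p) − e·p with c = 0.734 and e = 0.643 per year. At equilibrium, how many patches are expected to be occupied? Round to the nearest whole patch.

p* = 1 − e/c = 1 − 0.643/0.734 = 0.1240.
Expected occupied patches = N × p* = 155 × 0.1240 = 19.22 ≈ 19.

19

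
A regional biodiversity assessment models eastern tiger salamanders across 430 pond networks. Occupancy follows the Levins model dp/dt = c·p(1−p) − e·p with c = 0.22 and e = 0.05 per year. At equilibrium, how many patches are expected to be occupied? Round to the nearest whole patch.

p* = 1 − e/c = 1 − 0.05/0.22 = 0.7727.
Expected occupied patches = N × p* = 430 × 0.7727 = 332.27 ≈ 332.

332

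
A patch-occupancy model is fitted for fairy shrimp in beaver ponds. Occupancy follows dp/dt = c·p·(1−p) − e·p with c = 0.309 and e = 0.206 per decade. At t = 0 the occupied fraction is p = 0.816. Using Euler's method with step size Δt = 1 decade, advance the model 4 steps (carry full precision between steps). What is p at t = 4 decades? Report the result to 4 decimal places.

Update rule: p ← p + [c·p·(1−p) − e·p]·Δt with Δt = 1.
  1  |  dp/dt·Δt = -0.121702  |  p_1 = 0.694298
  2  |  dp/dt·Δt = -0.077441  |  p_2 = 0.616858
  3  |  dp/dt·Δt = -0.054042  |  p_3 = 0.562815
  4  |  dp/dt·Δt = -0.039909  |  p_4 = 0.522906

0.5229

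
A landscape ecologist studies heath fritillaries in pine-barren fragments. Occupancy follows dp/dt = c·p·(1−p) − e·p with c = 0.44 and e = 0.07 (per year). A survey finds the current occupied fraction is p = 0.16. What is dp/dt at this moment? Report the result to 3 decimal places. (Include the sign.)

Colonization term: c·p·(1−p) = 0.44×0.16×0.8400 = 0.05914.
Extinction term: e·p = 0.01120.
dp/dt = 0.05914 − 0.01120 = 0.04794.

0.048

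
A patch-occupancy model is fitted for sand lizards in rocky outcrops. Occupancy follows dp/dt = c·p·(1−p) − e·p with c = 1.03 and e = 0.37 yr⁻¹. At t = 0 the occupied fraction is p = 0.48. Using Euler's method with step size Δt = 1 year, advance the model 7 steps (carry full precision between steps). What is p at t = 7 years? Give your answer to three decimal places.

0.641

Update rule: p ← p + [c·p·(1−p) − e·p]·Δt with Δt = 1.
t = 1: p = 0.48000 + (+0.07949) = 0.55949
t = 2: p = 0.55949 + (+0.04684) = 0.60633
t = 3: p = 0.60633 + (+0.02151) = 0.62784
t = 4: p = 0.62784 + (+0.00836) = 0.63621
t = 5: p = 0.63621 + (+0.00299) = 0.63920
t = 6: p = 0.63920 + (+0.00104) = 0.64024
t = 7: p = 0.64024 + (+0.00035) = 0.64059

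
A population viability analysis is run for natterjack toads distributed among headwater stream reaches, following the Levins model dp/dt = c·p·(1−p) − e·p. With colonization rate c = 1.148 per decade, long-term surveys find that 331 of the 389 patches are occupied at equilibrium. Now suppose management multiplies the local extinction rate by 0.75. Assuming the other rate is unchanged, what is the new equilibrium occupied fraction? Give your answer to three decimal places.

Observed p* = 331/389 = 0.85090.
Balance c(1−p*) = e gives e = 1.148×(1 − 0.85090) = 0.17117.
New p* = 1 − e/c = 1 − 0.12838/1.14800 = 0.88817.

0.888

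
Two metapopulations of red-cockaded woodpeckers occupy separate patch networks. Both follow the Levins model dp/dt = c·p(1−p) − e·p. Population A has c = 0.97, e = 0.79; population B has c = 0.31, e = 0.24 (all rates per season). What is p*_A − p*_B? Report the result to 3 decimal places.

A: p*_A = 1 − 0.79/0.97 = 0.1856.
B: p*_B = 1 − 0.24/0.31 = 0.2258.
p*_A − p*_B = 0.1856 − 0.2258 = -0.0402.

-0.040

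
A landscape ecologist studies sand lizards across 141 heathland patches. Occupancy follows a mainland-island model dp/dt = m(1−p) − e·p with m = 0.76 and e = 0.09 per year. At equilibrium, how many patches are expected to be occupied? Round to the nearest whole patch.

p* = m/(m+e) = 0.76/0.8500 = 0.8941.
Expected occupied patches = N × p* = 141 × 0.8941 = 126.07 ≈ 126.

126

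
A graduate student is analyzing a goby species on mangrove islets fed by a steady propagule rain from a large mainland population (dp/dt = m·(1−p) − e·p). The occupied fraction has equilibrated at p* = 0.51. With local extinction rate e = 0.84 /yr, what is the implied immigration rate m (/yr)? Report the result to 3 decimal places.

0.874

At equilibrium m(1−p*) = e·p*, so m = e·p*/(1−p*).
m = 0.84 × 0.51 / 0.4900 = 0.4284/0.4900 = 0.8743.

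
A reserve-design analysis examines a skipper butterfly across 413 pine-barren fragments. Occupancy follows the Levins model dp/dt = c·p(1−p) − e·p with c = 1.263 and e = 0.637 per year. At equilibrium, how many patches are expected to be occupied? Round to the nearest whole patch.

p* = 1 − e/c = 1 − 0.637/1.263 = 0.4956.
Expected occupied patches = N × p* = 413 × 0.4956 = 204.70 ≈ 205.

205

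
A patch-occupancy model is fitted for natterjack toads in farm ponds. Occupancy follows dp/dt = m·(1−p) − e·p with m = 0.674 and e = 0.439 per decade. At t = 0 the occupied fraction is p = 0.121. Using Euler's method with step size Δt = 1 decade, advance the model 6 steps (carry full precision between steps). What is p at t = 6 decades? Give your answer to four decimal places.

0.6056

Update rule: p ← p + [m·(1−p) − e·p]·Δt with Δt = 1.
p: 0.12100 → 0.66033  (Δp = +0.53933)
p: 0.66033 → 0.59938  (Δp = -0.06094)
p: 0.59938 → 0.60627  (Δp = +0.00689)
p: 0.60627 → 0.60549  (Δp = -0.00078)
p: 0.60549 → 0.60558  (Δp = +0.00009)
p: 0.60558 → 0.60557  (Δp = -0.00001)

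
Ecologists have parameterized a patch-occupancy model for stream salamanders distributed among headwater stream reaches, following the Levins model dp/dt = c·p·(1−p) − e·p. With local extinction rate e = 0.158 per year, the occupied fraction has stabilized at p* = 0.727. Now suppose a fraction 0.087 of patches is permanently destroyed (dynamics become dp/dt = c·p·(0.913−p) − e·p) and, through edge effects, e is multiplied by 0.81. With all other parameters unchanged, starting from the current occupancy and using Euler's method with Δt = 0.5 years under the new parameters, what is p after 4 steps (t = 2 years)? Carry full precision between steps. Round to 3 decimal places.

Balance c(1−p*) = e gives c = e/(1 − 0.72700) = 0.158/0.27300 = 0.57875.
Starting from p₀ = 0.72700; update p ← p + (dp/dt)·Δt with the new parameters.
p: 0.72700 → 0.71961  (Δp = -0.00739)
p: 0.71961 → 0.71383  (Δp = -0.00578)
p: 0.71383 → 0.70930  (Δp = -0.00454)
p: 0.70930 → 0.70572  (Δp = -0.00358)

0.706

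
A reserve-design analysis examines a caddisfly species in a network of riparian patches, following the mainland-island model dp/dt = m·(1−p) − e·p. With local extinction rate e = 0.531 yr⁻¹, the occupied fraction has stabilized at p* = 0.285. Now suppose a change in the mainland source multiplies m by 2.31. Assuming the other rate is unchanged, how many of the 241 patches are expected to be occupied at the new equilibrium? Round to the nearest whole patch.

116

Balance m(1−p*) = e·p* gives m = e·p*/(1−p*) = 0.531×0.28500/0.71500 = 0.21166.
New p* = m/(m+e) = 0.48893/(0.48893+0.53100) = 0.47938.
Expected occupied = 241 × 0.47938 = 115.53 ≈ 116.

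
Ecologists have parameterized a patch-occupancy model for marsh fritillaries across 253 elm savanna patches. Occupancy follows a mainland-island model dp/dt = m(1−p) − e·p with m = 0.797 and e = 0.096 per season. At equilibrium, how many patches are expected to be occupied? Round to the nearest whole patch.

226

p* = m/(m+e) = 0.797/0.8930 = 0.8925.
Expected occupied patches = N × p* = 253 × 0.8925 = 225.80 ≈ 226.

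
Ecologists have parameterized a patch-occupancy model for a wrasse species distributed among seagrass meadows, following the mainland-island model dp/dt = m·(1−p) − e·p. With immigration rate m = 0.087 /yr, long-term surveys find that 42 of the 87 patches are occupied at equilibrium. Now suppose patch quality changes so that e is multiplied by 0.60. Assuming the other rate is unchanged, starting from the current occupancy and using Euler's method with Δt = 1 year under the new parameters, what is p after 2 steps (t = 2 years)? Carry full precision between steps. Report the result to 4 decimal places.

Observed p* = 42/87 = 0.48276.
Balance m(1−p*) = e·p* gives e = m(1−p*)/p* = 0.087×0.51724/0.48276 = 0.09321.
Starting from p₀ = 0.48276; update p ← p + (dp/dt)·Δt with the new parameters.
step 1: Δp = +0.01800, p = 0.50076
step 2: Δp = +0.01543, p = 0.51619

0.5162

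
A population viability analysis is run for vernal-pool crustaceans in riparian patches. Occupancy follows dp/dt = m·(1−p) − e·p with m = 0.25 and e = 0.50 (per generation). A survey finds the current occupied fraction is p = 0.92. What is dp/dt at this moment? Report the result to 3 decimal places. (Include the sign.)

-0.440

Colonization term: m·(1−p) = 0.25×0.0800 = 0.02000.
Extinction term: e·p = 0.46000.
dp/dt = 0.02000 − 0.46000 = -0.44000.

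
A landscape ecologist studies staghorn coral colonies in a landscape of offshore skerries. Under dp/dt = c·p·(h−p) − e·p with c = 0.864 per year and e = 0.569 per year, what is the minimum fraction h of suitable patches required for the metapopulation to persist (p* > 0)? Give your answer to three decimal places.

p* = h − e/c is positive only when h > e/c.
h_min = e/c = 0.569/0.864 = 0.6586.

0.659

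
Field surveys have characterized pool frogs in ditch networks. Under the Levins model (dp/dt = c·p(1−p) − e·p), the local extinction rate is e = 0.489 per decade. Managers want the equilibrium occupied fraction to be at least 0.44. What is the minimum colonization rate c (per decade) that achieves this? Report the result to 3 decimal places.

p* = 1 − e/c ≥ 0.44 requires e/c ≤ 0.5600, i.e. c ≥ e/0.5600.
c_min = 0.489/0.5600 = 0.8732.

0.873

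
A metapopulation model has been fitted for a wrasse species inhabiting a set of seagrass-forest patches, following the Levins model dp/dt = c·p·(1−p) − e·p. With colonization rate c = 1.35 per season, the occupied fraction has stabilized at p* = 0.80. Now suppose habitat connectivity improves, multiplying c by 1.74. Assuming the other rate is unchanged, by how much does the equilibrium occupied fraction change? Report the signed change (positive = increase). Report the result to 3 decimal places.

0.085

Balance c(1−p*) = e gives e = 1.35×(1 − 0.80000) = 0.27000.
New p* = 1 − e/c = 1 − 0.27000/2.34900 = 0.88506.
Δp* = 0.88506 − 0.80000 = +0.08506.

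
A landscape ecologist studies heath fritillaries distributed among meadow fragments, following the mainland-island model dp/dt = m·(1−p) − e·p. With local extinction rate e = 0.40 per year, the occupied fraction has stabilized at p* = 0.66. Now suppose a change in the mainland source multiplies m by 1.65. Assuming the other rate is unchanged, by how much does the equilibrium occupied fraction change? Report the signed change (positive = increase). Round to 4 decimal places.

0.1021

Balance m(1−p*) = e·p* gives m = e·p*/(1−p*) = 0.40×0.66000/0.34000 = 0.77647.
New p* = m/(m+e) = 1.28118/(1.28118+0.40000) = 0.76207.
Δp* = 0.76207 − 0.66000 = +0.10207.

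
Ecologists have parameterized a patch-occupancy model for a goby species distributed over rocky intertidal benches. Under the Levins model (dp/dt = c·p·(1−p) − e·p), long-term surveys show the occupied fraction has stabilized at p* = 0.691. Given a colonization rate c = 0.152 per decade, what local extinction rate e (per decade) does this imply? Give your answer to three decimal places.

0.047

At equilibrium c(1−p*) = e.
e = 0.152 × (1 − 0.691) = 0.152 × 0.3090 = 0.0470.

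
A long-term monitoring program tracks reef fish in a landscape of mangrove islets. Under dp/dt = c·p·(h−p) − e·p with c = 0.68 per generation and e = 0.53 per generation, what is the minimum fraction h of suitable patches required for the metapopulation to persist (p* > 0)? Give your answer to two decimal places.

0.78

p* = h − e/c is positive only when h > e/c.
h_min = e/c = 0.53/0.68 = 0.7794.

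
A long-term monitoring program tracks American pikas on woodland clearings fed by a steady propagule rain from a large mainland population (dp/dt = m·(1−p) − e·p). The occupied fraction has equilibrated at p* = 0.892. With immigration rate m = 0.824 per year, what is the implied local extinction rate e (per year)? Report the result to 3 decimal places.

0.100

At equilibrium m(1−p*) = e·p*, so e = m(1−p*)/p*.
e = 0.824 × 0.1080 / 0.892 = 0.0998.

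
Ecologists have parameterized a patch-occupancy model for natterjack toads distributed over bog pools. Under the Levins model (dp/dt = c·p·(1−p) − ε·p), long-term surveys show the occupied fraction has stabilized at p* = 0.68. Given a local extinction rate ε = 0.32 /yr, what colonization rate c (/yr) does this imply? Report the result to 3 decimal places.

1.000

At equilibrium c(1−p*) = ε, so c = ε/(1−p*).
c = 0.32/(1 − 0.68) = 0.32/0.3200 = 1.0000.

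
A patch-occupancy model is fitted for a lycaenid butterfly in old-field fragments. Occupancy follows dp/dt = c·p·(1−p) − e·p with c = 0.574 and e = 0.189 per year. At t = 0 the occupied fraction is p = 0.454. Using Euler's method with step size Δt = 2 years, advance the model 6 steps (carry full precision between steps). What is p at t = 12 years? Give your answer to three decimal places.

0.671

Update rule: p ← p + [c·p·(1−p) − e·p]·Δt with Δt = 2.
step 1: Δp = +0.11296, p = 0.56696
step 2: Δp = +0.06754, p = 0.63450
step 3: Δp = +0.02639, p = 0.66089
step 4: Δp = +0.00747, p = 0.66836
step 5: Δp = +0.00182, p = 0.67018
step 6: Δp = +0.00043, p = 0.67060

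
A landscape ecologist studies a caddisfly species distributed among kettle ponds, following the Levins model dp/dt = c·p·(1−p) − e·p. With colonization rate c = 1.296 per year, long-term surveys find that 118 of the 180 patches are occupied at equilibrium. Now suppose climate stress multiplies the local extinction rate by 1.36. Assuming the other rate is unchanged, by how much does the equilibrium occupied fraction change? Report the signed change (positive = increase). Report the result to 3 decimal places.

Observed p* = 118/180 = 0.65556.
Balance c(1−p*) = e gives e = 1.296×(1 − 0.65556) = 0.44639.
New p* = 1 − e/c = 1 − 0.60709/1.29600 = 0.53157.
Δp* = 0.53157 − 0.65556 = -0.12399.

-0.124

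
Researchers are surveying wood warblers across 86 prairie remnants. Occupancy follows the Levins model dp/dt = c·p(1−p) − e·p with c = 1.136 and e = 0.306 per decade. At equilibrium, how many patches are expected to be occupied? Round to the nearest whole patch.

63

p* = 1 − e/c = 1 − 0.306/1.136 = 0.7306.
Expected occupied patches = N × p* = 86 × 0.7306 = 62.83 ≈ 63.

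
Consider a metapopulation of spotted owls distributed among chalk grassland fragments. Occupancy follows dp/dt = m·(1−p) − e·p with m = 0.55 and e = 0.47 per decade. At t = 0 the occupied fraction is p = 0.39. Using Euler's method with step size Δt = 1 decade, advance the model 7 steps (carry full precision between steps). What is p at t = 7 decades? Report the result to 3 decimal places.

0.539

Update rule: p ← p + [m·(1−p) − e·p]·Δt with Δt = 1.
p: 0.39000 → 0.54220  (Δp = +0.15220)
p: 0.54220 → 0.53916  (Δp = -0.00304)
p: 0.53916 → 0.53922  (Δp = +0.00006)
p: 0.53922 → 0.53922  (Δp = -0.00000)
p: 0.53922 → 0.53922  (Δp = +0.00000)
p: 0.53922 → 0.53922  (Δp = -0.00000)
p: 0.53922 → 0.53922  (Δp = +0.00000)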